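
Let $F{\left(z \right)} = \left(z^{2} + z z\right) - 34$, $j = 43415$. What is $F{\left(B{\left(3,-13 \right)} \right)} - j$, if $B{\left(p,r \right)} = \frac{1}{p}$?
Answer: $- \frac{391039}{9} \approx -43449.0$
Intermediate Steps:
$F{\left(z \right)} = -34 + 2 z^{2}$ ($F{\left(z \right)} = \left(z^{2} + z^{2}\right) - 34 = 2 z^{2} - 34 = -34 + 2 z^{2}$)
$F{\left(B{\left(3,-13 \right)} \right)} - j = \left(-34 + 2 \left(\frac{1}{3}\right)^{2}\right) - 43415 = \left(-34 + \frac{2}{9}\right) - 43415 = - \frac{304}{9} - 43415 = - \frac{391039}{9}$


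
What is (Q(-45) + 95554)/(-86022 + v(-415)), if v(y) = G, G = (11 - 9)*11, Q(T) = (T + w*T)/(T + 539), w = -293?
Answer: -2951051/2655250 ≈ -1.1114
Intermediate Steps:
Q(T) = -292*T/(539 + T) (Q(T) = (T - 293*T)/(T + 539) = (-292*T)/(539 + T) = -292*T/(539 + T))
G = 22 (G = 2*11 = 22)
v(y) = 22
(Q(-45) + 95554)/(-86022 + v(-415)) = (-292*(-45)/(539 - 45) + 95554)/(-86022 + 22) = (-292*(-45)/494 + 95554)/(-86000) = (-292*(-45)*1/494 + 95554)*(-1/86000) = (6570/247 + 95554)*(-1/86000) = (23608408/247)*(-1/86000) = -2951051/2655250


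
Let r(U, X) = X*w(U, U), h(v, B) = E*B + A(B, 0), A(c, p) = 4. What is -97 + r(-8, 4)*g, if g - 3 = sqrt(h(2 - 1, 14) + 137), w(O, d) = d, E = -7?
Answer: -193 - 32*sqrt(43) ≈ -402.84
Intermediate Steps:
h(v, B) = 4 - 7*B (h(v, B) = -7*B + 4 = 4 - 7*B)
r(U, X) = U*X (r(U, X) = X*U = U*X)
g = 3 + sqrt(43) (g = 3 + sqrt((4 - 7*14) + 137) = 3 + sqrt((4 - 98) + 137) = 3 + sqrt(-94 + 137) = 3 + sqrt(43) ≈ 9.5574)
-97 + r(-8, 4)*g = -97 + (-8*4)*(3 + sqrt(43)) = -97 - 32*(3 + sqrt(43)) = -97 + (-96 - 32*sqrt(43)) = -193 - 32*sqrt(43)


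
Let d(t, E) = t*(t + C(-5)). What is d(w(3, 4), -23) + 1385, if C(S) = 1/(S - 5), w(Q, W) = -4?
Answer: 7007/5 ≈ 1401.4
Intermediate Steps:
C(S) = 1/(-5 + S)
d(t, E) = t*(-⅒ + t) (d(t, E) = t*(t + 1/(-5 - 5)) = t*(t + 1/(-10)) = t*(t - ⅒) = t*(-⅒ + t))
d(w(3, 4), -23) + 1385 = -4*(-⅒ - 4) + 1385 = -4*(-41/10) + 1385 = 82/5 + 1385 = 7007/5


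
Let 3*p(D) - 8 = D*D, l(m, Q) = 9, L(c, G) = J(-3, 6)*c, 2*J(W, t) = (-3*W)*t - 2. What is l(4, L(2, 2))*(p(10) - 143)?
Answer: -963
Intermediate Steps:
J(W, t) = -1 - 3*W*t/2 (J(W, t) = ((-3*W)*t - 2)/2 = (-3*W*t - 2)/2 = (-2 - 3*W*t)/2 = -1 - 3*W*t/2)
L(c, G) = 26*c (L(c, G) = (-1 - 3/2*(-3)*6)*c = (-1 + 27)*c = 26*c)
p(D) = 8/3 + D²/3 (p(D) = 8/3 + (D*D)/3 = 8/3 + D²/3)
l(4, L(2, 2))*(p(10) - 143) = 9*((8/3 + (⅓)*10²) - 143) = 9*((8/3 + (⅓)*100) - 143) = 9*((8/3 + 100/3) - 143) = 9*(36 - 143) = 9*(-107) = -963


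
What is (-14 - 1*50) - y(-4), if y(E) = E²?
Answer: -80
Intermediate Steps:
(-14 - 1*50) - y(-4) = (-14 - 1*50) - 1*(-4)² = (-14 - 50) - 1*16 = -64 - 16 = -80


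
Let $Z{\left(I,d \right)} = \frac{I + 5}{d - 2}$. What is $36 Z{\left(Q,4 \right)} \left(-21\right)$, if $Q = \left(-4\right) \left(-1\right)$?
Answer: $-3402$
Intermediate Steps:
$Q = 4$
$Z{\left(I,d \right)} = \frac{5 + I}{-2 + d}$
$36 Z{\left(Q,4 \right)} \left(-21\right) = 36 \frac{5 + 4}{-2 + 4} \left(-21\right) = 36 \cdot \frac{1}{2} \cdot 9 \left(-21\right) = 36 \cdot \frac{9}{2} \left(-21\right) = 162 \left(-21\right) = -3402$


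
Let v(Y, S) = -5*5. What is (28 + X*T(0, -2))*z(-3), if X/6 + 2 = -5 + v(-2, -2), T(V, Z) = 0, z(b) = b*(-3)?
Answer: 252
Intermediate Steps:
z(b) = -3*b
v(Y, S) = -25
X = -192 (X = -12 + 6*(-5 - 25) = -12 + 6*(-30) = -12 - 180 = -192)
(28 + X*T(0, -2))*z(-3) = (28 - 192*0)*(-3*(-3)) = (28 + 0)*9 = 28*9 = 252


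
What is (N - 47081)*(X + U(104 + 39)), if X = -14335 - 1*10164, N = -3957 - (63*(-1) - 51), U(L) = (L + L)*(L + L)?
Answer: -2917792428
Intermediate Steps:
U(L) = 4*L² (U(L) = (2*L)*(2*L) = 4*L²)
N = -3843 (N = -3957 - (-63 - 51) = -3957 - 1*(-114) = -3957 + 114 = -3843)
X = -24499 (X = -14335 - 10164 = -24499)
(N - 47081)*(X + U(104 + 39)) = (-3843 - 47081)*(-24499 + 4*(104 + 39)²) = -50924*(-24499 + 4*143²) = -50924*(-24499 + 4*20449) = -50924*(-24499 + 81796) = -50924*57297 = -2917792428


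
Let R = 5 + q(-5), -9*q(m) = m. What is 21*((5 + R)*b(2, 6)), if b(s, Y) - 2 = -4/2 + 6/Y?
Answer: 665/3 ≈ 221.67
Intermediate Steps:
q(m) = -m/9
b(s, Y) = 6/Y (b(s, Y) = 2 + (-4/2 + 6/Y) = 2 + (-4*½ + 6/Y) = 2 + (-2 + 6/Y) = 6/Y)
R = 50/9 (R = 5 - ⅑*(-5) = 5 + 5/9 = 50/9 ≈ 5.5556)
21*((5 + R)*b(2, 6)) = 21*((5 + 50/9)*(6/6)) = 21*(95*(6*(⅙))/9) = 21*((95/9)*1) = 21*(95/9) = 665/3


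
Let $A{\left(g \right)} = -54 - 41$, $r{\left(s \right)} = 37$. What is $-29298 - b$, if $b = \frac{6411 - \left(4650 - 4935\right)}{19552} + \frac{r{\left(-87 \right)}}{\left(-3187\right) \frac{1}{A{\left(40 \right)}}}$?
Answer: $- \frac{228214200523}{7789028} \approx -29299.0$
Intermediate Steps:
$A{\left(g \right)} = -95$ ($A{\left(g \right)} = -54 - 41 = -95$)
$b = \frac{11258179}{7789028}$ ($b = \frac{6411 - \left(4650 - 4935\right)}{19552} + \frac{37}{\left(-3187\right) \frac{1}{-95}} = \left(6411 - \left(4650 - 4935\right)\right) \frac{1}{19552} + \frac{37}{\left(-3187\right) \left(- \frac{1}{95}\right)} = \left(6411 - -285\right) \frac{1}{19552} + \frac{37}{\frac{3187}{95}} = \left(6411 + 285\right) \frac{1}{19552} + 37 \cdot \frac{95}{3187} = 6696 \cdot \frac{1}{19552} + \frac{3515}{3187} = \frac{837}{2444} + \frac{3515}{3187} = \frac{11258179}{7789028} \approx 1.4454$)
$-29298 - b = -29298 - \frac{11258179}{7789028} = - \frac{228214200523}{7789028}$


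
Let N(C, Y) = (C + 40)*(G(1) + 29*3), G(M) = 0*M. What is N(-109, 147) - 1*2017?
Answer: -8020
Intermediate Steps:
G(M) = 0
N(C, Y) = 3480 + 87*C (N(C, Y) = (C + 40)*(0 + 29*3) = (40 + C)*(0 + 87) = (40 + C)*87 = 3480 + 87*C)
N(-109, 147) - 1*2017 = (3480 + 87*(-109)) - 1*2017 = (3480 - 9483) - 2017 = -6003 - 2017 = -8020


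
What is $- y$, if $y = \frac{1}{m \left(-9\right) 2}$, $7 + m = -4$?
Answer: $- \frac{1}{198} \approx -0.0050505$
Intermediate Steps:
$m = -11$ ($m = -7 - 4 = -11$)
$y = \frac{1}{198}$ ($y = \frac{1}{\left(-11\right) \left(-9\right) 2} = \frac{1}{99 \cdot 2} = \frac{1}{198} \approx 0.0050505$)
$- y = \left(-1\right) \frac{1}{198} = - \frac{1}{198}$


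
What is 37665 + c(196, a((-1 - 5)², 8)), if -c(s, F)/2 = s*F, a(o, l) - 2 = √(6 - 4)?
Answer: 36881 - 392*√2 ≈ 36327.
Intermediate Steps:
a(o, l) = 2 + √2 (a(o, l) = 2 + √(6 - 4) = 2 + √2)
c(s, F) = -2*F*s (c(s, F) = -2*s*F = -2*F*s)
37665 + c(196, a((-1 - 5)², 8)) = 37665 - 2*(2 + √2)*196 = 37665 + (-784 - 392*√2) = 36881 - 392*√2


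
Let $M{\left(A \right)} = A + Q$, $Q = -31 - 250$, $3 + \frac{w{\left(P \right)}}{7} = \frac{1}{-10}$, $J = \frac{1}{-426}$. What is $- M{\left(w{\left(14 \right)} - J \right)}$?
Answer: $\frac{322373}{1065} \approx 302.7$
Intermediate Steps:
$J = - \frac{1}{426} \approx -0.0023474$
$w{\left(P \right)} = - \frac{217}{10}$ ($w{\left(P \right)} = -21 + \frac{7}{-10} = -21 + 7 \left(- \frac{1}{10}\right) = -21 - \frac{7}{10} = - \frac{217}{10}$)
$Q = -281$
$M{\left(A \right)} = -281 + A$ ($M{\left(A \right)} = A - 281 = -281 + A$)
$- M{\left(w{\left(14 \right)} - J \right)} = - (-281 - \frac{23108}{1065}) = \left(-1\right) \left(- \frac{322373}{1065}\right) = \frac{322373}{1065}$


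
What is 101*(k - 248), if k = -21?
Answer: -27169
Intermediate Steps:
101*(k - 248) = 101*(-21 - 248) = 101*(-269) = -27169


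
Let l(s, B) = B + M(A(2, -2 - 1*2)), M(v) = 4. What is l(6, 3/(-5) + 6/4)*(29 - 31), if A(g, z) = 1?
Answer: -49/5 ≈ -9.8000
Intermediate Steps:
l(s, B) = 4 + B (l(s, B) = B + 4 = 4 + B)
l(6, 3/(-5) + 6/4)*(29 - 31) = (4 + (3/(-5) + 6/4))*(29 - 31) = (4 + (3*(-⅕) + 6*(¼)))*(-2) = (4 + (-⅗ + 3/2))*(-2) = (4 + 9/10)*(-2) = (49/10)*(-2) = -49/5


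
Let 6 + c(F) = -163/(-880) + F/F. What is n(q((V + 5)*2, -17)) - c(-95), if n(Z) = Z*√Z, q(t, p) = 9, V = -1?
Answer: 27997/880 ≈ 31.815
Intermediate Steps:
n(Z) = Z^(3/2)
c(F) = -4237/880 (c(F) = -6 + (-163/(-880) + F/F) = -6 + (-163*(-1/880) + 1) = -6 + (163/880 + 1) = -6 + 1043/880 = -4237/880)
n(q((V + 5)*2, -17)) - c(-95) = 9^(3/2) - 1*(-4237/880) = 27 + 4237/880 = 27997/880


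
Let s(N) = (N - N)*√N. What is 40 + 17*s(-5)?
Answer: 40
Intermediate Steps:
s(N) = 0 (s(N) = 0*√N = 0)
40 + 17*s(-5) = 40 + 17*0 = 40 + 0 = 40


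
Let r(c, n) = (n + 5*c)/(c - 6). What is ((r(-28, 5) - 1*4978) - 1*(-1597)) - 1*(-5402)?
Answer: 68849/34 ≈ 2025.0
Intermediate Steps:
r(c, n) = (n + 5*c)/(-6 + c)
((r(-28, 5) - 1*4978) - 1*(-1597)) - 1*(-5402) = (((5 + 5*(-28))/(-6 - 28) - 1*4978) - 1*(-1597)) - 1*(-5402) = (((5 - 140)/(-34) - 4978) + 1597) + 5402 = ((-1/34*(-135) - 4978) + 1597) + 5402 = ((135/34 - 4978) + 1597) + 5402 = (-169117/34 + 1597) + 5402 = -114819/34 + 5402 = 68849/34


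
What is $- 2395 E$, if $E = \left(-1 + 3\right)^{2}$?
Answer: $-9580$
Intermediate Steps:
$E = 4$ ($E = 2^{2} = 4$)
$- 2395 E = \left(-2395\right) 4 = -9580$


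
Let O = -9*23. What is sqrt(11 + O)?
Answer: 14*I ≈ 14.0*I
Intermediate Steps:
O = -207
sqrt(11 + O) = sqrt(11 - 207) = sqrt(-196) = 14*I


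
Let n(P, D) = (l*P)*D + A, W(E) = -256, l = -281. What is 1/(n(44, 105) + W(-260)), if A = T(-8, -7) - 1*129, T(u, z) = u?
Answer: -1/1298613 ≈ -7.7005e-7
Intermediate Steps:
A = -137 (A = -8 - 1*129 = -8 - 129 = -137)
n(P, D) = -137 - 281*D*P (n(P, D) = (-281*P)*D - 137 = -281*D*P - 137 = -137 - 281*D*P)
1/(n(44, 105) + W(-260)) = 1/((-137 - 281*105*44) - 256) = 1/((-137 - 1298220) - 256) = 1/(-1298357 - 256) = 1/(-1298613) = -1/1298613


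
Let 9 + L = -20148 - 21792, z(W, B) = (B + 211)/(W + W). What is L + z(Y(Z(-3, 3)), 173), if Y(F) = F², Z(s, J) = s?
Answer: -125783/3 ≈ -41928.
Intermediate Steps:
z(W, B) = (211 + B)/(2*W) (z(W, B) = (211 + B)/((2*W)) = (211 + B)*(1/(2*W)) = (211 + B)/(2*W))
L = -41949 (L = -9 + (-20148 - 21792) = -9 - 41940 = -41949)
L + z(Y(Z(-3, 3)), 173) = -41949 + (211 + 173)/(2*((-3)²)) = -41949 + (½)*384/9 = -41949 + (½)*(⅑)*384 = -41949 + 64/3 = -125783/3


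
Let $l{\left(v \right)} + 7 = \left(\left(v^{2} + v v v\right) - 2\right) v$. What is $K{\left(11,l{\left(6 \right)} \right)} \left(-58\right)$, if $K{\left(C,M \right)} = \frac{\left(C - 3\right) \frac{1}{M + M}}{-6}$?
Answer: $\frac{116}{4479} \approx 0.025899$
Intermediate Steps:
$l{\left(v \right)} = -7 + v \left(-2 + v^{2} + v^{3}\right)$ ($l{\left(v \right)} = -7 + \left(\left(v^{2} + v v v\right) - 2\right) v = -7 + \left(\left(v^{2} + v^{2} v\right) - 2\right) v = -7 + \left(\left(v^{2} + v^{3}\right) - 2\right) v = -7 + \left(-2 + v^{2} + v^{3}\right) v = -7 + v \left(-2 + v^{2} + v^{3}\right)$)
$K{\left(C,M \right)} = - \frac{-3 + C}{12 M}$ ($K{\left(C,M \right)} = \frac{-3 + C}{2 M} \left(- \frac{1}{6}\right) = - \frac{-3 + C}{12 M}$)
$K{\left(11,l{\left(6 \right)} \right)} \left(-58\right) = \frac{3 - 11}{12 \left(-7 + 6^{3} + 6^{4} - 12\right)} \left(-58\right) = \frac{3 - 11}{12 \left(-7 + 216 + 1296 - 12\right)} \left(-58\right) = \frac{1}{12} \cdot \frac{1}{1493} \left(-8\right) \left(-58\right) = \left(- \frac{2}{4479}\right) \left(-58\right) = \frac{116}{4479}$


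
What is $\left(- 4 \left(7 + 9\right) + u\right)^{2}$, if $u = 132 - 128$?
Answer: $3600$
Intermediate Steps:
$u = 4$ ($u = 132 - 128 = 4$)
$\left(- 4 \left(7 + 9\right) + u\right)^{2} = \left(- 4 \left(7 + 9\right) + 4\right)^{2} = \left(\left(-4\right) 16 + 4\right)^{2} = \left(-64 + 4\right)^{2} = \left(-60\right)^{2} = 3600$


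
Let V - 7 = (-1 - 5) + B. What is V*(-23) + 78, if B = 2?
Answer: 9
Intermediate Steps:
V = 3 (V = 7 + ((-1 - 5) + 2) = 7 + (-6 + 2) = 7 - 4 = 3)
V*(-23) + 78 = 3*(-23) + 78 = -69 + 78 = 9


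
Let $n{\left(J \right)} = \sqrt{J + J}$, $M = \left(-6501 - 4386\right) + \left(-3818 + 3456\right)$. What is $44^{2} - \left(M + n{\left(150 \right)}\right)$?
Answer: $13185 - 10 \sqrt{3} \approx 13168.0$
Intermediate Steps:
$M = -11249$ ($M = -10887 - 362 = -11249$)
$n{\left(J \right)} = \sqrt{2} \sqrt{J}$ ($n{\left(J \right)} = \sqrt{2 J} = \sqrt{2} \sqrt{J}$)
$44^{2} - \left(M + n{\left(150 \right)}\right) = 44^{2} - \left(-11249 + \sqrt{2} \sqrt{150}\right) = 1936 - \left(-11249 + \sqrt{2} \cdot 5 \sqrt{6}\right) = 1936 - \left(-11249 + 10 \sqrt{3}\right) = 1936 + \left(11249 - 10 \sqrt{3}\right) = 13185 - 10 \sqrt{3}$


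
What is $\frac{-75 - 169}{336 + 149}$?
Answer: $- \frac{244}{485} \approx -0.50309$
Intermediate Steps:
$\frac{-75 - 169}{336 + 149} = - \frac{244}{485}$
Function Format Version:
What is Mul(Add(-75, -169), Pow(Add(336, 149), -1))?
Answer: Rational(-244, 485) ≈ -0.50309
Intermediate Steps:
Mul(Add(-75, -169), Pow(Add(336, 149), -1)) = Mul(-244, Pow(485, -1)) = Mul(-244, Rational(1, 485)) = Rational(-244, 485)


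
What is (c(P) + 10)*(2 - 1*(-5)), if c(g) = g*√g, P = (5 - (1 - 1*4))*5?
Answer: 70 + 560*√10 ≈ 1840.9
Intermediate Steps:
P = 40 (P = (5 - (1 - 4))*5 = (5 - 1*(-3))*5 = (5 + 3)*5 = 8*5 = 40)
c(g) = g^(3/2)
(c(P) + 10)*(2 - 1*(-5)) = (40^(3/2) + 10)*(2 - 1*(-5)) = (80*√10 + 10)*(2 + 5) = (10 + 80*√10)*7 = 70 + 560*√10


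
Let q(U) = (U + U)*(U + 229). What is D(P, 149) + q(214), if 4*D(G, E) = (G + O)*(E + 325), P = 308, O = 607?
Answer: 596063/2 ≈ 2.9803e+5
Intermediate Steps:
q(U) = 2*U*(229 + U) (q(U) = (2*U)*(229 + U) = 2*U*(229 + U))
D(G, E) = (325 + E)*(607 + G)/4 (D(G, E) = ((G + 607)*(E + 325))/4 = ((607 + G)*(325 + E))/4 = ((325 + E)*(607 + G))/4 = (325 + E)*(607 + G)/4)
D(P, 149) + q(214) = (197275/4 + (325/4)*308 + (607/4)*149 + (1/4)*149*308) + 2*214*(229 + 214) = (197275/4 + 25025 + 90443/4 + 11473) + 2*214*443 = 216855/2 + 189604 = 596063/2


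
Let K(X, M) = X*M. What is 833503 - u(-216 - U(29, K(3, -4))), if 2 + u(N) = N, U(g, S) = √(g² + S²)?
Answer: 833721 + √985 ≈ 8.3375e+5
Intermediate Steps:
K(X, M) = M*X
U(g, S) = √(S² + g²)
u(N) = -2 + N
833503 - u(-216 - U(29, K(3, -4))) = 833503 - (-2 + (-216 - √((-4*3)² + 29²))) = 833503 - (-2 + (-216 - √((-12)² + 841))) = 833503 - (-2 + (-216 - √(144 + 841))) = 833503 - (-2 + (-216 - √985)) = 833503 - (-218 - √985) = 833503 + (218 + √985) = 833721 + √985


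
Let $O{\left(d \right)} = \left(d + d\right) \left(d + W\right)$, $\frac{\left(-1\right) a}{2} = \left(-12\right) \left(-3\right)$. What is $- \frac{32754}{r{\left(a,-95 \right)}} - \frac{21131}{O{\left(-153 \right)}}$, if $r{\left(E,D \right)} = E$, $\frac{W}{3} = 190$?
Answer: $\frac{6831695}{15012} \approx 455.08$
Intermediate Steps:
$W = 570$ ($W = 3 \cdot 190 = 570$)
$a = -72$ ($a = - 2 \left(\left(-12\right) \left(-3\right)\right) = \left(-2\right) 36 = -72$)
$O{\left(d \right)} = 2 d \left(570 + d\right)$ ($O{\left(d \right)} = \left(d + d\right) \left(d + 570\right) = 2 d \left(570 + d\right)$)
$- \frac{32754}{r{\left(a,-95 \right)}} - \frac{21131}{O{\left(-153 \right)}} = - \frac{32754}{-72} - \frac{21131}{2 \left(-153\right) \left(570 - 153\right)} = \left(-32754\right) \left(- \frac{1}{72}\right) - \frac{21131}{2 \left(-153\right) 417} = \frac{5459}{12} - \frac{21131}{-127602} = \frac{5459}{12} - - \frac{1243}{7506} = \frac{5459}{12} + \frac{1243}{7506} = \frac{6831695}{15012}$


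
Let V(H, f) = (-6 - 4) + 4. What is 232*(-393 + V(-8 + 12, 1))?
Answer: -92568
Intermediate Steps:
V(H, f) = -6 (V(H, f) = -10 + 4 = -6)
232*(-393 + V(-8 + 12, 1)) = 232*(-393 - 6) = 232*(-399) = -92568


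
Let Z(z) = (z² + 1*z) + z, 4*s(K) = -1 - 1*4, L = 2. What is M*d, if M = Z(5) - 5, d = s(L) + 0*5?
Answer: -75/2 ≈ -37.500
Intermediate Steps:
s(K) = -5/4 (s(K) = (-1 - 1*4)/4 = (-1 - 4)/4 = (¼)*(-5) = -5/4)
Z(z) = z² + 2*z (Z(z) = (z² + z) + z = (z + z²) + z = z² + 2*z)
d = -5/4 (d = -5/4 + 0*5 = -5/4 + 0 = -5/4 ≈ -1.2500)
M = 30 (M = 5*(2 + 5) - 5 = 5*7 - 5 = 35 - 5 = 30)
M*d = 30*(-5/4) = -75/2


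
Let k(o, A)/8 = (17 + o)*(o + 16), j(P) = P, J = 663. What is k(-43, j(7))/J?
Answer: 144/17 ≈ 8.4706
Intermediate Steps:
k(o, A) = 8*(16 + o)*(17 + o) (k(o, A) = 8*((17 + o)*(o + 16)) = 8*((17 + o)*(16 + o)) = 8*((16 + o)*(17 + o)) = 8*(16 + o)*(17 + o))
k(-43, j(7))/J = (2176 + 8*(-43)**2 + 264*(-43))/663 = (2176 + 8*1849 - 11352)*(1/663) = (2176 + 14792 - 11352)*(1/663) = 5616*(1/663) = 144/17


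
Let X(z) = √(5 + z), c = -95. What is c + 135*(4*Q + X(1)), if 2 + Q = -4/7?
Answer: -10385/7 + 135*√6 ≈ -1152.9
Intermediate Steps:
Q = -18/7 (Q = -2 - 4/7 = -18/7 ≈ -2.5714)
c + 135*(4*Q + X(1)) = -95 + 135*(4*(-18/7) + √(5 + 1)) = -95 + 135*(-72/7 + √6) = -95 + (-9720/7 + 135*√6) = -10385/7 + 135*√6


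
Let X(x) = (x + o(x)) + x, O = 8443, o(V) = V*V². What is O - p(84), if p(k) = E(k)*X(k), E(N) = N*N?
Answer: -4183296389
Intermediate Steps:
o(V) = V³
X(x) = x³ + 2*x (X(x) = (x + x³) + x = x³ + 2*x)
E(N) = N²
p(k) = k³*(2 + k²) (p(k) = k²*(k*(2 + k²)) = k³*(2 + k²))
O - p(84) = 8443 - 84³*(2 + 84²) = 8443 - 592704*(2 + 7056) = 8443 - 592704*7058 = 8443 - 1*4183304832 = 8443 - 4183304832 = -4183296389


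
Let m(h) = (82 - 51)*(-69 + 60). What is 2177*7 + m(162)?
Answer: 14960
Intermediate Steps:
m(h) = -279 (m(h) = 31*(-9) = -279)
2177*7 + m(162) = 2177*7 - 279 = 15239 - 279 = 14960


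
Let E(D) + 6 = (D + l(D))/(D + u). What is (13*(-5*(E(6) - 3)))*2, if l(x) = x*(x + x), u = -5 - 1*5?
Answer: 3705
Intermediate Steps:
u = -10 (u = -5 - 5 = -10)
l(x) = 2*x² (l(x) = x*(2*x) = 2*x²)
E(D) = -6 + (D + 2*D²)/(-10 + D) (E(D) = -6 + (D + 2*D²)/(D - 10) = -6 + (D + 2*D²)/(-10 + D))
(13*(-5*(E(6) - 3)))*2 = (13*(-5*((60 - 5*6 + 2*6²)/(-10 + 6) - 3)))*2 = (13*(-5*((60 - 30 + 2*36)/(-4) - 3)))*2 = (13*(-5*(-(60 - 30 + 72)/4 - 3)))*2 = (13*(-5*(-¼*102 - 3)))*2 = (13*(-5*(-51/2 - 3)))*2 = (13*(-5*(-57/2)))*2 = (13*(285/2))*2 = (3705/2)*2 = 3705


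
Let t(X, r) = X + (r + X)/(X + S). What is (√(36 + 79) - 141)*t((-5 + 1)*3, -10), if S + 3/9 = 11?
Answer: -1269/2 + 9*√115/2 ≈ -586.24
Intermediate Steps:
S = 32/3 (S = -⅓ + 11 = 32/3 ≈ 10.667)
t(X, r) = X + (X + r)/(32/3 + X) (t(X, r) = X + (r + X)/(X + 32/3) = X + (X + r)/(32/3 + X))
(√(36 + 79) - 141)*t((-5 + 1)*3, -10) = (√(36 + 79) - 141)*((3*(-10) + 3*((-5 + 1)*3)² + 35*((-5 + 1)*3))/(32 + 3*((-5 + 1)*3))) = (√115 - 141)*((-30 + 3*(-4*3)² + 35*(-4*3))/(32 + 3*(-4*3))) = (-141 + √115)*((-30 + 3*(-12)² + 35*(-12))/(32 + 3*(-12))) = (-141 + √115)*((-30 + 3*144 - 420)/(32 - 36)) = (-141 + √115)*((-30 + 432 - 420)/(-4)) = (-141 + √115)*(-¼*(-18)) = (-141 + √115)*(9/2) = -1269/2 + 9*√115/2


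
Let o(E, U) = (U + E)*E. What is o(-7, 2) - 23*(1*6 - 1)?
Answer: -80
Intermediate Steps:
o(E, U) = E*(E + U) (o(E, U) = (E + U)*E = E*(E + U))
o(-7, 2) - 23*(1*6 - 1) = -7*(-7 + 2) - 23*(1*6 - 1) = -7*(-5) - 23*(6 - 1) = 35 - 23*5 = 35 - 115 = -80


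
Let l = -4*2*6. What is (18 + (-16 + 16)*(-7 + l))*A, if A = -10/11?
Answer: -180/11 ≈ -16.364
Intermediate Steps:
l = -48 (l = -8*6 = -48)
A = -10/11 (A = -10*1/11 = -10/11 ≈ -0.90909)
(18 + (-16 + 16)*(-7 + l))*A = (18 + (-16 + 16)*(-7 - 48))*(-10/11) = (18 + 0*(-55))*(-10/11) = (18 + 0)*(-10/11) = 18*(-10/11) = -180/11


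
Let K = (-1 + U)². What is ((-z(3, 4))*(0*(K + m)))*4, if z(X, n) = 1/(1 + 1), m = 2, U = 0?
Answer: 0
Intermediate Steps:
K = 1 (K = (-1 + 0)² = (-1)² = 1)
z(X, n) = ½ (z(X, n) = 1/2 = ½)
((-z(3, 4))*(0*(K + m)))*4 = ((-1*½)*(0*(1 + 2)))*4 = -0*3*4 = -½*0*4 = 0*4 = 0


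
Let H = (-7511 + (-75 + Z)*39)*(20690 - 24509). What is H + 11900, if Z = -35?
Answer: 45079919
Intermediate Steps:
H = 45068019 (H = (-7511 + (-75 - 35)*39)*(20690 - 24509) = (-7511 - 110*39)*(-3819) = (-7511 - 4290)*(-3819) = -11801*(-3819) = 45068019)
H + 11900 = 45068019 + 11900 = 45079919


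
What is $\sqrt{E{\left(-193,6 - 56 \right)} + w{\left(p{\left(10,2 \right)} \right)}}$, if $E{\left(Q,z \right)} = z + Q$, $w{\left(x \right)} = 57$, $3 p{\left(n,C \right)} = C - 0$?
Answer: $i \sqrt{186} \approx 13.638 i$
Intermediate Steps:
$p{\left(n,C \right)} = \frac{C}{3}$ ($p{\left(n,C \right)} = \frac{C - 0}{3} = \frac{C + 0}{3} = \frac{C}{3}$)
$E{\left(Q,z \right)} = Q + z$
$\sqrt{E{\left(-193,6 - 56 \right)} + w{\left(p{\left(10,2 \right)} \right)}} = \sqrt{\left(-193 + \left(6 - 56\right)\right) + 57} = \sqrt{\left(-193 - 50\right) + 57} = \sqrt{-243 + 57} = \sqrt{-186} = i \sqrt{186}$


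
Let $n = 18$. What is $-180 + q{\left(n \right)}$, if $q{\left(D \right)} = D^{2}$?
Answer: $144$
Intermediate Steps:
$-180 + q{\left(n \right)} = -180 + 18^{2} = -180 + 324 = 144$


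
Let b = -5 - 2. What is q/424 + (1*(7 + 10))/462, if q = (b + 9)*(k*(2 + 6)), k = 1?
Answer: 1825/24486 ≈ 0.074532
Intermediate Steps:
b = -7
q = 16 (q = (-7 + 9)*(1*(2 + 6)) = 2*(1*8) = 2*8 = 16)
q/424 + (1*(7 + 10))/462 = 16/424 + (1*(7 + 10))/462 = 16*(1/424) + (1*17)*(1/462) = 2/53 + 17*(1/462) = 2/53 + 17/462 = 1825/24486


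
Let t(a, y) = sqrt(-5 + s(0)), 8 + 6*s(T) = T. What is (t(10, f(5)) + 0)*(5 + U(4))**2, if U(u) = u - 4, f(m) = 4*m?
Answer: 25*I*sqrt(57)/3 ≈ 62.915*I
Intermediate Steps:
s(T) = -4/3 + T/6
t(a, y) = I*sqrt(57)/3 (t(a, y) = sqrt(-5 + (-4/3 + (1/6)*0)) = sqrt(-5 + (-4/3 + 0)) = sqrt(-5 - 4/3) = sqrt(-19/3) = I*sqrt(57)/3)
U(u) = -4 + u
(t(10, f(5)) + 0)*(5 + U(4))**2 = (I*sqrt(57)/3 + 0)*(5 + (-4 + 4))**2 = (I*sqrt(57)/3)*(5 + 0)**2 = (I*sqrt(57)/3)*5**2 = (I*sqrt(57)/3)*25 = 25*I*sqrt(57)/3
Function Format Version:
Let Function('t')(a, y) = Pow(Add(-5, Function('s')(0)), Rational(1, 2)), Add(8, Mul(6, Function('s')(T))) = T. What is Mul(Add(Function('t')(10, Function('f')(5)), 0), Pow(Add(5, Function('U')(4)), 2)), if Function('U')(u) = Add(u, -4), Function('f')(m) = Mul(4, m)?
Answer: Mul(Rational(25, 3), I, Pow(57, Rational(1, 2))) ≈ Mul(62.915, I)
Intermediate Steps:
Function('s')(T) = Add(Rational(-4, 3), Mul(Rational(1, 6), T))
Function('t')(a, y) = Mul(Rational(1, 3), I, Pow(57, Rational(1, 2))) (Function('t')(a, y) = Pow(Add(-5, Add(Rational(-4, 3), Mul(Rational(1, 6), 0))), Rational(1, 2)) = Pow(Add(-5, Add(Rational(-4, 3), 0)), Rational(1, 2)) = Pow(Add(-5, Rational(-4, 3)), Rational(1, 2)) = Pow(Rational(-19, 3), Rational(1, 2)) = Mul(Rational(1, 3), I, Pow(57, Rational(1, 2))))
Function('U')(u) = Add(-4, u)
Mul(Add(Function('t')(10, Function('f')(5)), 0), Pow(Add(5, Function('U')(4)), 2)) = Mul(Add(Mul(Rational(1, 3), I, Pow(57, Rational(1, 2))), 0), Pow(Add(5, Add(-4, 4)), 2)) = Mul(Mul(Rational(1, 3), I, Pow(57, Rational(1, 2))), Pow(Add(5, 0), 2)) = Mul(Mul(Rational(1, 3), I, Pow(57, Rational(1, 2))), Pow(5, 2)) = Mul(Mul(Rational(1, 3), I, Pow(57, Rational(1, 2))), 25) = Mul(Rational(25, 3), I, Pow(57, Rational(1, 2)))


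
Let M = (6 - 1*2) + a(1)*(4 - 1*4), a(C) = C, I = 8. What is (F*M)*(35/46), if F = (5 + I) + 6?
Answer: 1330/23 ≈ 57.826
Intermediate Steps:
M = 4 (M = (6 - 1*2) + 1*(4 - 1*4) = (6 - 2) + 1*(4 - 4) = 4 + 1*0 = 4 + 0 = 4)
F = 19 (F = (5 + 8) + 6 = 13 + 6 = 19)
(F*M)*(35/46) = (19*4)*(35/46) = 76*(35*(1/46)) = 76*(35/46) = 1330/23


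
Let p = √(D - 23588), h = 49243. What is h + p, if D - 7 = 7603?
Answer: 49243 + I*√15978 ≈ 49243.0 + 126.4*I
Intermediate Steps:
D = 7610 (D = 7 + 7603 = 7610)
p = I*√15978 (p = √(7610 - 23588) = √(-15978) = I*√15978 ≈ 126.4*I)
h + p = 49243 + I*√15978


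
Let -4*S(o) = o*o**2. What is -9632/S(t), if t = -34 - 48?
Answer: -4816/68921 ≈ -0.069877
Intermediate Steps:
t = -82
S(o) = -o**3/4 (S(o) = -o*o**2/4 = -o**3/4)
-9632/S(t) = -9632/((-1/4*(-82)**3)) = -9632/((-1/4*(-551368))) = -9632/137842 = -9632*1/137842 = -4816/68921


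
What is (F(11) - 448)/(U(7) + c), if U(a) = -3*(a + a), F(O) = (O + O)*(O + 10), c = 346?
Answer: 7/152 ≈ 0.046053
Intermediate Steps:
F(O) = 2*O*(10 + O) (F(O) = (2*O)*(10 + O) = 2*O*(10 + O))
U(a) = -6*a
(F(11) - 448)/(U(7) + c) = (2*11*(10 + 11) - 448)/(-6*7 + 346) = (2*11*21 - 448)/(-42 + 346) = (462 - 448)/304 = 14*(1/304) = 7/152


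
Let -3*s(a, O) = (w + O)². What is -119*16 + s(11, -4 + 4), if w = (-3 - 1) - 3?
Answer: -5761/3 ≈ -1920.3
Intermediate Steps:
w = -7 (w = -4 - 3 = -7)
s(a, O) = -(-7 + O)²/3
-119*16 + s(11, -4 + 4) = -119*16 - (-7 + (-4 + 4))²/3 = -1904 - (-7 + 0)²/3 = -1904 - ⅓*(-7)² = -1904 - ⅓*49 = -1904 - 49/3 = -5761/3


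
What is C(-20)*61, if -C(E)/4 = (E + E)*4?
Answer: 39040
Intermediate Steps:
C(E) = -32*E (C(E) = -4*(E + E)*4 = -4*2*E*4 = -32*E)
C(-20)*61 = -32*(-20)*61 = 640*61 = 39040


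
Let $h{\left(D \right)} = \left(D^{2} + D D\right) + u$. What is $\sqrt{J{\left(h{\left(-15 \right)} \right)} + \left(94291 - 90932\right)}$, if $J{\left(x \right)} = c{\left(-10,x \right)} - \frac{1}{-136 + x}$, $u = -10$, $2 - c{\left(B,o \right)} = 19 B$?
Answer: $\frac{\sqrt{20510557}}{76} \approx 59.59$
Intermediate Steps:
$c{\left(B,o \right)} = 2 - 19 B$
$h{\left(D \right)} = -10 + 2 D^{2}$ ($h{\left(D \right)} = \left(D^{2} + D D\right) - 10 = \left(D^{2} + D^{2}\right) - 10 = 2 D^{2} - 10 = -10 + 2 D^{2}$)
$J{\left(x \right)} = 192 - \frac{1}{-136 + x}$ ($J{\left(x \right)} = \left(2 - -190\right) - \frac{1}{-136 + x} = \left(2 + 190\right) - \frac{1}{-136 + x} = 192 - \frac{1}{-136 + x}$)
$\sqrt{J{\left(h{\left(-15 \right)} \right)} + \left(94291 - 90932\right)} = \sqrt{\frac{-26113 + 192 \left(-10 + 2 \left(-15\right)^{2}\right)}{-136 - \left(10 - 2 \left(-15\right)^{2}\right)} + \left(94291 - 90932\right)} = \sqrt{\frac{-26113 + 192 \left(-10 + 2 \cdot 225\right)}{-136 + \left(-10 + 2 \cdot 225\right)} + \left(94291 - 90932\right)} = \sqrt{\frac{-26113 + 192 \left(-10 + 450\right)}{-136 + \left(-10 + 450\right)} + 3359} = \sqrt{\frac{-26113 + 192 \cdot 440}{-136 + 440} + 3359} = \sqrt{\frac{-26113 + 84480}{304} + 3359} = \sqrt{\frac{1}{304} \cdot 58367 + 3359} = \sqrt{\frac{58367}{304} + 3359} = \sqrt{\frac{1079503}{304}} = \frac{\sqrt{20510557}}{76}$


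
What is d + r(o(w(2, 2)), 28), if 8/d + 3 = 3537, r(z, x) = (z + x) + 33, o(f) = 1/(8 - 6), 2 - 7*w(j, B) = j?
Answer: 217349/3534 ≈ 61.502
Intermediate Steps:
w(j, B) = 2/7 - j/7
o(f) = 1/2
r(z, x) = 33 + x + z (r(z, x) = (x + z) + 33 = 33 + x + z)
d = 4/1767 (d = 8/(-3 + 3537) = 8/3534 = 8*(1/3534) = 4/1767 ≈ 0.0022637)
d + r(o(w(2, 2)), 28) = 4/1767 + (33 + 28 + 1/2) = 4/1767 + 123/2 = 217349/3534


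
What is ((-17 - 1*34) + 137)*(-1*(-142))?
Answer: 12212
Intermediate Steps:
((-17 - 1*34) + 137)*(-1*(-142)) = ((-17 - 34) + 137)*142 = (-51 + 137)*142 = 86*142 = 12212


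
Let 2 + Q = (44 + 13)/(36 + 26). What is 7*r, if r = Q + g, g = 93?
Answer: 39893/62 ≈ 643.44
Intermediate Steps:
Q = -67/62 (Q = -2 + (44 + 13)/(36 + 26) = -2 + 57/62 = -67/62 ≈ -1.0806)
r = 5699/62 (r = -67/62 + 93 = 5699/62 ≈ 91.919)
7*r = 7*(5699/62) = 39893/62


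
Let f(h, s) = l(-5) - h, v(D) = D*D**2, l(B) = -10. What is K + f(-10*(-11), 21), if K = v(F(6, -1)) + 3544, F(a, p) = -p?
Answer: 3425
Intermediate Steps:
v(D) = D**3
K = 3545 (K = (-1*(-1))**3 + 3544 = 1**3 + 3544 = 1 + 3544 = 3545)
f(h, s) = -10 - h
K + f(-10*(-11), 21) = 3545 + (-10 - (-10)*(-11)) = 3545 + (-10 - 1*110) = 3545 + (-10 - 110) = 3545 - 120 = 3425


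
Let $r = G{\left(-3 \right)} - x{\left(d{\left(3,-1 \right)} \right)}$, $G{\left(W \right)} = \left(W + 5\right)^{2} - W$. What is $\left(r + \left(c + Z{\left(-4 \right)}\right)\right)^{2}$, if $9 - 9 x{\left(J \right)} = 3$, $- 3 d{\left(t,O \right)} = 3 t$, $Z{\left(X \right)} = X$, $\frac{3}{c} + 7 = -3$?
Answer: $\frac{3721}{900} \approx 4.1344$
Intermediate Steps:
$c = - \frac{3}{10}$ ($c = \frac{3}{-7 - 3} = \frac{3}{-10} = 3 \left(- \frac{1}{10}\right) = - \frac{3}{10} \approx -0.3$)
$G{\left(W \right)} = \left(5 + W\right)^{2} - W$
$d{\left(t,O \right)} = - t$ ($d{\left(t,O \right)} = - \frac{3 t}{3} = - t$)
$x{\left(J \right)} = \frac{2}{3}$ ($x{\left(J \right)} = 1 - \frac{1}{3} = \frac{2}{3}$)
$r = \frac{19}{3}$ ($r = \left(\left(5 - 3\right)^{2} - -3\right) - \frac{2}{3} = \left(2^{2} + 3\right) - \frac{2}{3} = \left(4 + 3\right) - \frac{2}{3} = 7 - \frac{2}{3} = \frac{19}{3} \approx 6.3333$)
$\left(r + \left(c + Z{\left(-4 \right)}\right)\right)^{2} = \left(\frac{19}{3} - \frac{43}{10}\right)^{2} = \left(\frac{61}{30}\right)^{2} = \frac{3721}{900}$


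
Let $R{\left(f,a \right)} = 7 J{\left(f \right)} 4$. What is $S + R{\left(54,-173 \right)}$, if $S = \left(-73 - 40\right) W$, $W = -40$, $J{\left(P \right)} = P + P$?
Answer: $7544$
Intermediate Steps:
$J{\left(P \right)} = 2 P$
$R{\left(f,a \right)} = 56 f$ ($R{\left(f,a \right)} = 7 \cdot 2 f 4 = 14 f 4 = 56 f$)
$S = 4520$ ($S = \left(-73 - 40\right) \left(-40\right) = \left(-113\right) \left(-40\right) = 4520$)
$S + R{\left(54,-173 \right)} = 4520 + 56 \cdot 54 = 4520 + 3024 = 7544$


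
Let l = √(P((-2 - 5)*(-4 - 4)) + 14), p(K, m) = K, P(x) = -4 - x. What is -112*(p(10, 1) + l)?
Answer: -1120 - 112*I*√46 ≈ -1120.0 - 759.62*I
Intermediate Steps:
l = I*√46 (l = √((-4 - (-2 - 5)*(-4 - 4)) + 14) = √((-4 - (-7)*(-8)) + 14) = √((-4 - 1*56) + 14) = √((-4 - 56) + 14) = √(-60 + 14) = √(-46) = I*√46 ≈ 6.7823*I)
-112*(p(10, 1) + l) = -112*(10 + I*√46) = -1120 - 112*I*√46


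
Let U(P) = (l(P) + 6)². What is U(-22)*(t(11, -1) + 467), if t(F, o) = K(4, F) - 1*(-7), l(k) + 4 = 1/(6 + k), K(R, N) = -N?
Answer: 444943/256 ≈ 1738.1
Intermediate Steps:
l(k) = -4 + 1/(6 + k)
t(F, o) = 7 - F (t(F, o) = -F - 1*(-7) = -F + 7 = 7 - F)
U(P) = (6 + (-23 - 4*P)/(6 + P))² (U(P) = ((-23 - 4*P)/(6 + P) + 6)² = (6 + (-23 - 4*P)/(6 + P))²)
U(-22)*(t(11, -1) + 467) = ((13 + 2*(-22))²/(6 - 22)²)*((7 - 1*11) + 467) = ((13 - 44)²/(-16)²)*((7 - 11) + 467) = ((1/256)*(-31)²)*(-4 + 467) = ((1/256)*961)*463 = (961/256)*463 = 444943/256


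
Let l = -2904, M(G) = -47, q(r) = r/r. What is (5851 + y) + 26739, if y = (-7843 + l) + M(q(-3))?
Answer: 21796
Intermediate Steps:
q(r) = 1
y = -10794 (y = (-7843 - 2904) - 47 = -10747 - 47 = -10794)
(5851 + y) + 26739 = (5851 - 10794) + 26739 = -4943 + 26739 = 21796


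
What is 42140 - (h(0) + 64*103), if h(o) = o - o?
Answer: 35548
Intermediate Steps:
h(o) = 0
42140 - (h(0) + 64*103) = 42140 - (0 + 64*103) = 42140 - (0 + 6592) = 42140 - 1*6592 = 42140 - 6592 = 35548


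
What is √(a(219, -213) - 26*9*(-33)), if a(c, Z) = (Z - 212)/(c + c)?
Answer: √1481233218/438 ≈ 87.869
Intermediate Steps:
a(c, Z) = (-212 + Z)/(2*c) (a(c, Z) = (-212 + Z)/((2*c)) = (-212 + Z)*(1/(2*c)) = (-212 + Z)/(2*c))
√(a(219, -213) - 26*9*(-33)) = √((½)*(-212 - 213)/219 - 26*9*(-33)) = √((½)*(1/219)*(-425) - 234*(-33)) = √(-425/438 + 7722) = √(3381811/438) = √1481233218/438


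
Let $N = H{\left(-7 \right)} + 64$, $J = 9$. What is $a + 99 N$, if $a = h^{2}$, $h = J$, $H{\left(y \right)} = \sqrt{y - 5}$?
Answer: $6417 + 198 i \sqrt{3} \approx 6417.0 + 342.95 i$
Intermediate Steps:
$H{\left(y \right)} = \sqrt{-5 + y}$
$h = 9$
$N = 64 + 2 i \sqrt{3}$ ($N = \sqrt{-5 - 7} + 64 = \sqrt{-12} + 64 = 2 i \sqrt{3} + 64 = 64 + 2 i \sqrt{3} \approx 64.0 + 3.4641 i$)
$a = 81$ ($a = 9^{2} = 81$)
$a + 99 N = 81 + 99 \left(64 + 2 i \sqrt{3}\right) = 81 + \left(6336 + 198 i \sqrt{3}\right) = 6417 + 198 i \sqrt{3}$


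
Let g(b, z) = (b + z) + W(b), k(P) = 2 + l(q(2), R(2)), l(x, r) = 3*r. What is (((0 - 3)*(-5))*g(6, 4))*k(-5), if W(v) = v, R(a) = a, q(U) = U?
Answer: 1920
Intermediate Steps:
k(P) = 8 (k(P) = 2 + 3*2 = 2 + 6 = 8)
g(b, z) = z + 2*b (g(b, z) = (b + z) + b = z + 2*b)
(((0 - 3)*(-5))*g(6, 4))*k(-5) = (((0 - 3)*(-5))*(4 + 2*6))*8 = ((-3*(-5))*(4 + 12))*8 = (15*16)*8 = 240*8 = 1920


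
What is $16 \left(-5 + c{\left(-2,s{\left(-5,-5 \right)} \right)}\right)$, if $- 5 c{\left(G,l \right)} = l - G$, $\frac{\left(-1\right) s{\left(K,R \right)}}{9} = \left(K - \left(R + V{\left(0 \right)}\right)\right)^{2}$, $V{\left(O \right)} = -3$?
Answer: $\frac{864}{5} \approx 172.8$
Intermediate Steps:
$s{\left(K,R \right)} = - 9 \left(3 + K - R\right)^{2}$ ($s{\left(K,R \right)} = - 9 \left(K - \left(R - 3\right)\right)^{2} = - 9 \left(K - \left(-3 + R\right)\right)^{2} = - 9 \left(3 + K - R\right)^{2}$)
$c{\left(G,l \right)} = - \frac{l}{5} + \frac{G}{5}$ ($c{\left(G,l \right)} = - \frac{l - G}{5} = - \frac{l}{5} + \frac{G}{5}$)
$16 \left(-5 + c{\left(-2,s{\left(-5,-5 \right)} \right)}\right) = 16 \left(-5 - \left(\frac{2}{5} + \frac{\left(-9\right) \left(3 - 5 - -5\right)^{2}}{5}\right)\right) = 16 \left(-5 - \left(\frac{2}{5} + \frac{\left(-9\right) \left(3 - 5 + 5\right)^{2}}{5}\right)\right) = 16 \left(-5 - \left(\frac{2}{5} + \frac{\left(-9\right) 3^{2}}{5}\right)\right) = 16 \left(-5 - \left(\frac{2}{5} + \frac{\left(-9\right) 9}{5}\right)\right) = 16 \left(-5 - - \frac{79}{5}\right) = 16 \left(-5 + \left(\frac{81}{5} - \frac{2}{5}\right)\right) = 16 \left(-5 + \frac{79}{5}\right) = 16 \cdot \frac{54}{5} = \frac{864}{5}$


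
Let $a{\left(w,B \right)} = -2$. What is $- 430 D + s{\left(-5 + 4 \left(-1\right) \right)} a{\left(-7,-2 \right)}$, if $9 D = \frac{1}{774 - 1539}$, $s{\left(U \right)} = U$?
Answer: $\frac{24872}{1377} \approx 18.062$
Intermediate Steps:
$D = - \frac{1}{6885}$ ($D = \frac{1}{9 \left(774 - 1539\right)} = \frac{1}{9 \left(-765\right)} = \frac{1}{9} \left(- \frac{1}{765}\right) = - \frac{1}{6885} \approx -0.00014524$)
$- 430 D + s{\left(-5 + 4 \left(-1\right) \right)} a{\left(-7,-2 \right)} = \left(-430\right) \left(- \frac{1}{6885}\right) + \left(-5 + 4 \left(-1\right)\right) \left(-2\right) = \frac{86}{1377} + \left(-5 - 4\right) \left(-2\right) = \frac{86}{1377} - -18 = \frac{86}{1377} + 18 = \frac{24872}{1377}$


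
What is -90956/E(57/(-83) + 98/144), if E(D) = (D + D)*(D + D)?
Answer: -812068265664/1369 ≈ -5.9318e+8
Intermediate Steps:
E(D) = 4*D² (E(D) = (2*D)*(2*D) = 4*D²)
-90956/E(57/(-83) + 98/144) = -90956*1/(4*(57/(-83) + 98/144)²) = -90956*1/(4*(57*(-1/83) + 98*(1/144))²) = -90956*1/(4*(-57/83 + 49/72)²) = -90956/(4*(-37/5976)²) = -90956/(4*(1369/35712576)) = -90956/1369/8928144 = -90956*8928144/1369 = -812068265664/1369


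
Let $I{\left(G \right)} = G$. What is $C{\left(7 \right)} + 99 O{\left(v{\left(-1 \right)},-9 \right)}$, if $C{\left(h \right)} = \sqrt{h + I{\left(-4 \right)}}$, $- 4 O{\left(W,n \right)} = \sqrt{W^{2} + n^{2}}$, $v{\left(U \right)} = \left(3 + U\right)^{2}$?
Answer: $\sqrt{3} - \frac{99 \sqrt{97}}{4} \approx -242.03$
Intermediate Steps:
$O{\left(W,n \right)} = - \frac{\sqrt{W^{2} + n^{2}}}{4}$
$C{\left(h \right)} = \sqrt{-4 + h}$ ($C{\left(h \right)} = \sqrt{h - 4} = \sqrt{-4 + h}$)
$C{\left(7 \right)} + 99 O{\left(v{\left(-1 \right)},-9 \right)} = \sqrt{-4 + 7} + 99 \left(- \frac{\sqrt{\left(\left(3 - 1\right)^{2}\right)^{2} + \left(-9\right)^{2}}}{4}\right) = \sqrt{3} + 99 \left(- \frac{\sqrt{\left(2^{2}\right)^{2} + 81}}{4}\right) = \sqrt{3} + 99 \left(- \frac{\sqrt{4^{2} + 81}}{4}\right) = \sqrt{3} + 99 \left(- \frac{\sqrt{16 + 81}}{4}\right) = \sqrt{3} + 99 \left(- \frac{\sqrt{97}}{4}\right) = \sqrt{3} - \frac{99 \sqrt{97}}{4}$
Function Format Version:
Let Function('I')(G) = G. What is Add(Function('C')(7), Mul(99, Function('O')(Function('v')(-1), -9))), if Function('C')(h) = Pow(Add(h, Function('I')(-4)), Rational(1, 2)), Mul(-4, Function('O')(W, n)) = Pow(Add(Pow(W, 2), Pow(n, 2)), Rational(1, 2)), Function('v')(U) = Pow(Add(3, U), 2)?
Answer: Add(Pow(3, Rational(1, 2)), Mul(Rational(-99, 4), Pow(97, Rational(1, 2)))) ≈ -242.03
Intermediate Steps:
Function('O')(W, n) = Mul(Rational(-1, 4), Pow(Add(Pow(W, 2), Pow(n, 2)), Rational(1, 2)))
Function('C')(h) = Pow(Add(-4, h), Rational(1, 2)) (Function('C')(h) = Pow(Add(h, -4), Rational(1, 2)) = Pow(Add(-4, h), Rational(1, 2)))
Add(Function('C')(7), Mul(99, Function('O')(Function('v')(-1), -9))) = Add(Pow(Add(-4, 7), Rational(1, 2)), Mul(99, Mul(Rational(-1, 4), Pow(Add(Pow(Pow(Add(3, -1), 2), 2), Pow(-9, 2)), Rational(1, 2))))) = Add(Pow(3, Rational(1, 2)), Mul(99, Mul(Rational(-1, 4), Pow(Add(Pow(Pow(2, 2), 2), 81), Rational(1, 2))))) = Add(Pow(3, Rational(1, 2)), Mul(99, Mul(Rational(-1, 4), Pow(Add(Pow(4, 2), 81), Rational(1, 2))))) = Add(Pow(3, Rational(1, 2)), Mul(99, Mul(Rational(-1, 4), Pow(Add(16, 81), Rational(1, 2))))) = Add(Pow(3, Rational(1, 2)), Mul(99, Mul(Rational(-1, 4), Pow(97, Rational(1, 2))))) = Add(Pow(3, Rational(1, 2)), Mul(Rational(-99, 4), Pow(97, Rational(1, 2))))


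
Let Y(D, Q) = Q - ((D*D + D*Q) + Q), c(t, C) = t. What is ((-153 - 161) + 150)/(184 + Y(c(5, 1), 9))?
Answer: -82/57 ≈ -1.4386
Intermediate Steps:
Y(D, Q) = -D² - D*Q (Y(D, Q) = Q - ((D² + D*Q) + Q) = Q - (Q + D² + D*Q) = Q + (-Q - D² - D*Q) = -D² - D*Q)
((-153 - 161) + 150)/(184 + Y(c(5, 1), 9)) = ((-153 - 161) + 150)/(184 - 1*5*(5 + 9)) = (-314 + 150)/(184 - 1*5*14) = -164/(184 - 70) = -164/114 = -164*1/114 = -82/57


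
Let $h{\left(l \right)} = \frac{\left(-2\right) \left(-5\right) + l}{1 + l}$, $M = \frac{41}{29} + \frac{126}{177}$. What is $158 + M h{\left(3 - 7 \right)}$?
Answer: $\frac{263064}{1711} \approx 153.75$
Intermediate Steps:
$M = \frac{3637}{1711}$ ($M = 41 \cdot \frac{1}{29} + 126 \cdot \frac{1}{177} = \frac{41}{29} + \frac{42}{59} = \frac{3637}{1711} \approx 2.1257$)
$h{\left(l \right)} = \frac{10 + l}{1 + l}$
$158 + M h{\left(3 - 7 \right)} = 158 + \frac{3637 \frac{10 + \left(3 - 7\right)}{1 + \left(3 - 7\right)}}{1711} = 158 + \frac{3637 \frac{10 - 4}{1 - 4}}{1711} = 158 + \frac{3637 \frac{1}{-3} \cdot 6}{1711} = 158 + \frac{3637 \left(\left(- \frac{1}{3}\right) 6\right)}{1711} = 158 + \frac{3637}{1711} \left(-2\right) = 158 - \frac{7274}{1711} = \frac{263064}{1711}$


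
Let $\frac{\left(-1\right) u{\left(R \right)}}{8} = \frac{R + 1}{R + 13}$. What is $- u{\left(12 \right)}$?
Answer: $\frac{104}{25} \approx 4.16$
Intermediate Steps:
$u{\left(R \right)} = - \frac{8 \left(1 + R\right)}{13 + R}$ ($u{\left(R \right)} = - 8 \frac{R + 1}{R + 13} = - 8 \frac{1 + R}{13 + R} = - \frac{8 \left(1 + R\right)}{13 + R}$)
$- u{\left(12 \right)} = - \frac{8 \left(-1 - 12\right)}{13 + 12} = - \frac{8 \left(-1 - 12\right)}{25} = - \frac{8 \left(-13\right)}{25} = \left(-1\right) \left(- \frac{104}{25}\right) = \frac{104}{25}$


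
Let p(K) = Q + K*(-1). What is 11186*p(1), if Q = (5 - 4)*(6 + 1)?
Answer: 67116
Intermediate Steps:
Q = 7 (Q = 1*7 = 7)
p(K) = 7 - K (p(K) = 7 + K*(-1) = 7 - K)
11186*p(1) = 11186*(7 - 1*1) = 11186*(7 - 1) = 11186*6 = 67116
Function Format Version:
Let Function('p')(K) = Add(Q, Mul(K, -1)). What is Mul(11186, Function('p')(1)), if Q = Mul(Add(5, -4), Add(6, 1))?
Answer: 67116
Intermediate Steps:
Q = 7 (Q = Mul(1, 7) = 7)
Function('p')(K) = Add(7, Mul(-1, K)) (Function('p')(K) = Add(7, Mul(K, -1)) = Add(7, Mul(-1, K)))
Mul(11186, Function('p')(1)) = Mul(11186, Add(7, Mul(-1, 1))) = Mul(11186, Add(7, -1)) = Mul(11186, 6) = 67116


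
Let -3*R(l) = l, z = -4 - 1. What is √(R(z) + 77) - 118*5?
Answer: -590 + 2*√177/3 ≈ -581.13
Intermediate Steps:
z = -5
R(l) = -l/3
√(R(z) + 77) - 118*5 = √(-⅓*(-5) + 77) - 118*5 = √(5/3 + 77) - 590 = √(236/3) - 590 = 2*√177/3 - 590 = -590 + 2*√177/3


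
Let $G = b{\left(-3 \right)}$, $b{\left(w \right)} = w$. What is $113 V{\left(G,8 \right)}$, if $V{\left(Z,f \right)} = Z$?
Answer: $-339$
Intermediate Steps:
$G = -3$
$113 V{\left(G,8 \right)} = 113 \left(-3\right) = -339$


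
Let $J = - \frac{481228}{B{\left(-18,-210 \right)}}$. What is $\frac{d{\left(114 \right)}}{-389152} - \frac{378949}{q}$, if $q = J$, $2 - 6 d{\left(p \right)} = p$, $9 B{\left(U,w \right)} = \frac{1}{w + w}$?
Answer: $- \frac{3547291049}{22121367816240} \approx -0.00016036$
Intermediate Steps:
$B{\left(U,w \right)} = \frac{1}{18 w}$ ($B{\left(U,w \right)} = \frac{1}{9 \left(w + w\right)} = \frac{1}{9 \cdot 2 w} = \frac{\frac{1}{2} \frac{1}{w}}{9} = \frac{1}{18 w}$)
$d{\left(p \right)} = \frac{1}{3} - \frac{p}{6}$
$J = 1819041840$ ($J = - \frac{481228}{\frac{1}{18} \frac{1}{-210}} = - \frac{481228}{\frac{1}{18} \left(- \frac{1}{210}\right)} = - \frac{481228}{- \frac{1}{3780}} = \left(-481228\right) \left(-3780\right) = 1819041840$)
$q = 1819041840$
$\frac{d{\left(114 \right)}}{-389152} - \frac{378949}{q} = \frac{\frac{1}{3} - 19}{-389152} - \frac{378949}{1819041840} = \left(\frac{1}{3} - 19\right) \left(- \frac{1}{389152}\right) - \frac{378949}{1819041840} = \left(- \frac{56}{3}\right) \left(- \frac{1}{389152}\right) - \frac{378949}{1819041840} = \frac{7}{145932} - \frac{378949}{1819041840} = - \frac{3547291049}{22121367816240}$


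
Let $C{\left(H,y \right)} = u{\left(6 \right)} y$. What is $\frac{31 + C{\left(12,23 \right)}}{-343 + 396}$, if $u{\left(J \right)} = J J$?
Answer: $\frac{859}{53} \approx 16.208$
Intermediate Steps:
$u{\left(J \right)} = J^{2}$
$C{\left(H,y \right)} = 36 y$ ($C{\left(H,y \right)} = 6^{2} y = 36 y$)
$\frac{31 + C{\left(12,23 \right)}}{-343 + 396} = \frac{31 + 36 \cdot 23}{-343 + 396} = \frac{31 + 828}{53} = 859 \cdot \frac{1}{53} = \frac{859}{53}$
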